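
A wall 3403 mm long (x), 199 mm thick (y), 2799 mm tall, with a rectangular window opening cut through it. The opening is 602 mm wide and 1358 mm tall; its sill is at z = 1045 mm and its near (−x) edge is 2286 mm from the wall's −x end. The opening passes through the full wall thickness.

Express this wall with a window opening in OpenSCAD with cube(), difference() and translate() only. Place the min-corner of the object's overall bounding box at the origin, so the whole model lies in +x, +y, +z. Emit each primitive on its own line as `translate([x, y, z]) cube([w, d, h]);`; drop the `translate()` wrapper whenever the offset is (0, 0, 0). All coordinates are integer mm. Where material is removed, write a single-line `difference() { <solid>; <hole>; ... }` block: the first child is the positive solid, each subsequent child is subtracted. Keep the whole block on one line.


difference() { cube([3403, 199, 2799]); translate([2286, 0, 1045]) cube([602, 199, 1358]); }


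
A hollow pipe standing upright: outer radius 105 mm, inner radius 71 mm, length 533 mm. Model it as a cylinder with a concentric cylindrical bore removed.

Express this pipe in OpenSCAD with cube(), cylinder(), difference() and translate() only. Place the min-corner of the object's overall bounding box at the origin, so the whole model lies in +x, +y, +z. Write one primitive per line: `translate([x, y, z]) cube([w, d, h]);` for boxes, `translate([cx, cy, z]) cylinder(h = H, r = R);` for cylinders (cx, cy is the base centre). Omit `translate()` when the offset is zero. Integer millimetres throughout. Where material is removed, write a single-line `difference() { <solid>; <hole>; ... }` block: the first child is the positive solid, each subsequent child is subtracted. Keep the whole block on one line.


difference() { translate([105, 105, 0]) cylinder(h = 533, r = 105); translate([105, 105, 0]) cylinder(h = 533, r = 71); }


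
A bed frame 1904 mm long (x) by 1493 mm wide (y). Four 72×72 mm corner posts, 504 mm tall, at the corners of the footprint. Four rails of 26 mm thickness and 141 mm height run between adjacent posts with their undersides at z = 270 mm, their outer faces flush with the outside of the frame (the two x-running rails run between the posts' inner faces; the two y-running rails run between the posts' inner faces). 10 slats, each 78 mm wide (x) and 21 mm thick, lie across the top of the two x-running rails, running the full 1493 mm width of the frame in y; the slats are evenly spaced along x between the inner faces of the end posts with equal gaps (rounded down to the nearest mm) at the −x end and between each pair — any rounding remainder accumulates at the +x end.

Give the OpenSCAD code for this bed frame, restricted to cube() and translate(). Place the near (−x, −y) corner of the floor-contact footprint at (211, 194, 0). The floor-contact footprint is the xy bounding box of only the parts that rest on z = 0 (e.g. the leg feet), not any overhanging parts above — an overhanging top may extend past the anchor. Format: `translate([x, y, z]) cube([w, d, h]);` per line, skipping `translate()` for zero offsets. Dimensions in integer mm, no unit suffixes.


translate([211, 194, 0]) cube([72, 72, 504]);
translate([211, 1615, 0]) cube([72, 72, 504]);
translate([2043, 194, 0]) cube([72, 72, 504]);
translate([2043, 1615, 0]) cube([72, 72, 504]);
translate([283, 194, 270]) cube([1760, 26, 141]);
translate([283, 1661, 270]) cube([1760, 26, 141]);
translate([211, 266, 270]) cube([26, 1349, 141]);
translate([2089, 266, 270]) cube([26, 1349, 141]);
translate([372, 194, 411]) cube([78, 1493, 21]);
translate([539, 194, 411]) cube([78, 1493, 21]);
translate([706, 194, 411]) cube([78, 1493, 21]);
translate([873, 194, 411]) cube([78, 1493, 21]);
translate([1040, 194, 411]) cube([78, 1493, 21]);
translate([1207, 194, 411]) cube([78, 1493, 21]);
translate([1374, 194, 411]) cube([78, 1493, 21]);
translate([1541, 194, 411]) cube([78, 1493, 21]);
translate([1708, 194, 411]) cube([78, 1493, 21]);
translate([1875, 194, 411]) cube([78, 1493, 21]);


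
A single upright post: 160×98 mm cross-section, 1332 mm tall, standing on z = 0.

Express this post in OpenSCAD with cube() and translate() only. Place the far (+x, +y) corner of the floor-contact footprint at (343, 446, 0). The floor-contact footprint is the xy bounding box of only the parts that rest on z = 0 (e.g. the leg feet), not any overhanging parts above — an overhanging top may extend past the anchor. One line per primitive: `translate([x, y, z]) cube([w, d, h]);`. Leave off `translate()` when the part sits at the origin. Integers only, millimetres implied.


translate([183, 348, 0]) cube([160, 98, 1332]);


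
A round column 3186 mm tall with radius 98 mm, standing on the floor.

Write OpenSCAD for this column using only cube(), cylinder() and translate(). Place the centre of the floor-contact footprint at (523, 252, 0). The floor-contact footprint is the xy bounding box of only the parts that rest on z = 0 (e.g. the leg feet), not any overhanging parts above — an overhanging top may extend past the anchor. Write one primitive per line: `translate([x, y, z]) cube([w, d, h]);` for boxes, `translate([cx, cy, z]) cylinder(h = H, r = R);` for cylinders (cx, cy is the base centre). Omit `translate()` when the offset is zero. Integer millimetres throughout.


translate([523, 252, 0]) cylinder(h = 3186, r = 98);


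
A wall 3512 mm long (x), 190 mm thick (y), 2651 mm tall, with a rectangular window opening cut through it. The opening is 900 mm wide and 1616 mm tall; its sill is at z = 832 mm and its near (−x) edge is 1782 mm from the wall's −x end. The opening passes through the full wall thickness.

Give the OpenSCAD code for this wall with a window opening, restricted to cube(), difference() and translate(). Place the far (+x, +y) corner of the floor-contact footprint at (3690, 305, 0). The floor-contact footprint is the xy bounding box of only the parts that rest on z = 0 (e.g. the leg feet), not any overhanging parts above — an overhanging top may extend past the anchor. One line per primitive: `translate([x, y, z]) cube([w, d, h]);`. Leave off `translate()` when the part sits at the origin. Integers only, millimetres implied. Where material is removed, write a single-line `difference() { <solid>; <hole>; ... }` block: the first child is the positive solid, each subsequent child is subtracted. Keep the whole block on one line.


difference() { translate([178, 115, 0]) cube([3512, 190, 2651]); translate([1960, 115, 832]) cube([900, 190, 1616]); }


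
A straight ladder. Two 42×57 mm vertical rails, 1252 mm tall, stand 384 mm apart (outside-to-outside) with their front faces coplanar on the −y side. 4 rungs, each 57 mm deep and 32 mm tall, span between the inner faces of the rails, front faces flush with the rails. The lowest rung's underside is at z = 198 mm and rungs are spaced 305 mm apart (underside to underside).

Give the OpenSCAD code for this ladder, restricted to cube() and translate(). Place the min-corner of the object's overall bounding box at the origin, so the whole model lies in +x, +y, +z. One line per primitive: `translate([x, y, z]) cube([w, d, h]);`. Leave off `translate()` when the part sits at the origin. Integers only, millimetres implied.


cube([42, 57, 1252]);
translate([342, 0, 0]) cube([42, 57, 1252]);
translate([42, 0, 198]) cube([300, 57, 32]);
translate([42, 0, 503]) cube([300, 57, 32]);
translate([42, 0, 808]) cube([300, 57, 32]);
translate([42, 0, 1113]) cube([300, 57, 32]);


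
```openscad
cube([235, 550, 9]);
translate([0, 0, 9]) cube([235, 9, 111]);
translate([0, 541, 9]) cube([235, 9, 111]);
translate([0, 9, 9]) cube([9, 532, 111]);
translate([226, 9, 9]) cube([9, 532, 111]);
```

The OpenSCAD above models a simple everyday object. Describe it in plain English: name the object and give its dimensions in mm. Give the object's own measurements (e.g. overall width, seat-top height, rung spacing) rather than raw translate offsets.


An open-topped rectangular box: outside dimensions 235×550×120 mm, with a uniform wall and base thickness of 9 mm. The base is a full 235×550 slab on the floor; four walls sit on top of the base. The front and back walls (the −y and +y sides) span the full width; the two side walls fit between them.


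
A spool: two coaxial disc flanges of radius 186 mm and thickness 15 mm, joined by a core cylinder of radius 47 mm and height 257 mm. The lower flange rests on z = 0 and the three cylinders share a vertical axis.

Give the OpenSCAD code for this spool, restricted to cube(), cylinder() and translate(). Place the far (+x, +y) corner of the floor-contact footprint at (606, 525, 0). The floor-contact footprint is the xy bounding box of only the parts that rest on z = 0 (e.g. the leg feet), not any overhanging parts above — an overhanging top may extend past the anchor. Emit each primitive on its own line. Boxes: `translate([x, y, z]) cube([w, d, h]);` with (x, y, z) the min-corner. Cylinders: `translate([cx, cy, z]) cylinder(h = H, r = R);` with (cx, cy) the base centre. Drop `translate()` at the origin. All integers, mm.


translate([420, 339, 0]) cylinder(h = 15, r = 186);
translate([420, 339, 15]) cylinder(h = 257, r = 47);
translate([420, 339, 272]) cylinder(h = 15, r = 186);


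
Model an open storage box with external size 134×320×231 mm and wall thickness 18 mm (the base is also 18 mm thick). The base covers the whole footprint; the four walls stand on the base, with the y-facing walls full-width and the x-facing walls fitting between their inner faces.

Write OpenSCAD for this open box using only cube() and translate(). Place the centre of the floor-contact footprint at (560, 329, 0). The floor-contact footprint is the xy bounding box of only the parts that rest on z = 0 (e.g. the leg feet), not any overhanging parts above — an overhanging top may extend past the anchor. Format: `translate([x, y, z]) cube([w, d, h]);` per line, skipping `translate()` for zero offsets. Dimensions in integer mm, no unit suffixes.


translate([493, 169, 0]) cube([134, 320, 18]);
translate([493, 169, 18]) cube([134, 18, 213]);
translate([493, 471, 18]) cube([134, 18, 213]);
translate([493, 187, 18]) cube([18, 284, 213]);
translate([609, 187, 18]) cube([18, 284, 213]);


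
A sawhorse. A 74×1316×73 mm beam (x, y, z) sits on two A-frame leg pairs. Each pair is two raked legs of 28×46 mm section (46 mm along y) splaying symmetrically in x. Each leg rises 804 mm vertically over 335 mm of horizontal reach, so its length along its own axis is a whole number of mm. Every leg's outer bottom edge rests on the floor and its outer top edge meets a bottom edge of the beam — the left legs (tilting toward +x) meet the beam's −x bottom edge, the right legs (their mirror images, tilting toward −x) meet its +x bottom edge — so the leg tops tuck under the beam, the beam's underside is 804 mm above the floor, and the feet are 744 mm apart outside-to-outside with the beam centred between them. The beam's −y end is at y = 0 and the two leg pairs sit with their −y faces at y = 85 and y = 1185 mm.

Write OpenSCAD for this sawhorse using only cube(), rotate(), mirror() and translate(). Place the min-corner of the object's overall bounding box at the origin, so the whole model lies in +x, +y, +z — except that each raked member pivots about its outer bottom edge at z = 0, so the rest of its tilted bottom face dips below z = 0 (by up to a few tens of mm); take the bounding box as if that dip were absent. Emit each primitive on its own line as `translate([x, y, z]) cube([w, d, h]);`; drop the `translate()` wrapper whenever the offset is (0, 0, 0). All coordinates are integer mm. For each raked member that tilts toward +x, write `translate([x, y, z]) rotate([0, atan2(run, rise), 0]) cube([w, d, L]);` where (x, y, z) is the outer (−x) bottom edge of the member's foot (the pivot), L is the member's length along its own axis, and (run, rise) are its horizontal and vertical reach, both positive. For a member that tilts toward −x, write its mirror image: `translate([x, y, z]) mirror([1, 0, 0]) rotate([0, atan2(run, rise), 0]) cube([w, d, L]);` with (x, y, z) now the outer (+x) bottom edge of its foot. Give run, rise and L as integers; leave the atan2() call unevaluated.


// leg length = √(335² + 804²) = 871
// right-leg outer foot x = 2·335 + 74 = 744
// beam min-corner = (335, 0, 804)
translate([335, 0, 804]) cube([74, 1316, 73]);
translate([0, 85, 0]) rotate([0, atan2(335, 804), 0]) cube([28, 46, 871]);
translate([744, 85, 0]) mirror([1, 0, 0]) rotate([0, atan2(335, 804), 0]) cube([28, 46, 871]);
translate([0, 1185, 0]) rotate([0, atan2(335, 804), 0]) cube([28, 46, 871]);
translate([744, 1185, 0]) mirror([1, 0, 0]) rotate([0, atan2(335, 804), 0]) cube([28, 46, 871]);


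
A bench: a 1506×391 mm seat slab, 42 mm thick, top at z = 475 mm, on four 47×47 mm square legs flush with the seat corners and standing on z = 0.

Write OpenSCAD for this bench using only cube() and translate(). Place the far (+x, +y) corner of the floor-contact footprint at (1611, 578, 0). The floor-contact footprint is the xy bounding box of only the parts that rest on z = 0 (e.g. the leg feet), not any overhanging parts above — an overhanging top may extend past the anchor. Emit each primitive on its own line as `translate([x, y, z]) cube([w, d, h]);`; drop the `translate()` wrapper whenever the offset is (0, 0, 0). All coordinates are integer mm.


// leg_h = 475 − 42 = 433
translate([105, 187, 433]) cube([1506, 391, 42]);
translate([105, 187, 0]) cube([47, 47, 433]);
translate([105, 531, 0]) cube([47, 47, 433]);
translate([1564, 187, 0]) cube([47, 47, 433]);
translate([1564, 531, 0]) cube([47, 47, 433]);


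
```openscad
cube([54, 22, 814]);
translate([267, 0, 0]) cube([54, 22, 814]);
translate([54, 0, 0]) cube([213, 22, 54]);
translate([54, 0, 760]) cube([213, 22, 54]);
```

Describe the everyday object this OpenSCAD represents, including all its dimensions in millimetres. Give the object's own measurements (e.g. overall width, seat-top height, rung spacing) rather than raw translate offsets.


A rectangular picture frame lying in the x–z plane (depth along y). The opening is 213 mm wide (x) by 706 mm tall (z), surrounded by a border 54 mm wide on all four sides. The frame is 22 mm deep and is made of two full-height vertical stiles with two horizontal rails fitted between them.


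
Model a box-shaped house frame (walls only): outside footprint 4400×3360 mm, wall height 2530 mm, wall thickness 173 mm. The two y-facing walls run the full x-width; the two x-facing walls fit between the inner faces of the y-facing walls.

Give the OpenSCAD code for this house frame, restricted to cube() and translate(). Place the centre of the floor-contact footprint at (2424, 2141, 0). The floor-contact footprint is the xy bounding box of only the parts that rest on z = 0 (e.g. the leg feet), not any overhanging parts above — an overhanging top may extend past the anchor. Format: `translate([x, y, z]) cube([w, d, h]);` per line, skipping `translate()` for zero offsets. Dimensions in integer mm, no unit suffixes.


translate([224, 461, 0]) cube([4400, 173, 2530]);
translate([224, 3648, 0]) cube([4400, 173, 2530]);
translate([224, 634, 0]) cube([173, 3014, 2530]);
translate([4451, 634, 0]) cube([173, 3014, 2530]);


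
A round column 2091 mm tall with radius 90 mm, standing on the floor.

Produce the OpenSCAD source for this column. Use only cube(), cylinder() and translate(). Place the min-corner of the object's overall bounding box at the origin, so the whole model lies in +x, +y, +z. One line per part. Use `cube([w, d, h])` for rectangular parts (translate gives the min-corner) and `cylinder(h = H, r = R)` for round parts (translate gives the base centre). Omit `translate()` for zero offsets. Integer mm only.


translate([90, 90, 0]) cylinder(h = 2091, r = 90);


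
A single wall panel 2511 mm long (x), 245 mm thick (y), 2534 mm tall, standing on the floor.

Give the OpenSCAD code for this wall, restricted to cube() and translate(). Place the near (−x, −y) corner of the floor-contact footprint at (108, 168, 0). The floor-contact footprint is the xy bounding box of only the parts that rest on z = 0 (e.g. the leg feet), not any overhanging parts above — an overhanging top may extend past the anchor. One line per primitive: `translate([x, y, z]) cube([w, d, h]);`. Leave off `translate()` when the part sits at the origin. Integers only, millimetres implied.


translate([108, 168, 0]) cube([2511, 245, 2534]);


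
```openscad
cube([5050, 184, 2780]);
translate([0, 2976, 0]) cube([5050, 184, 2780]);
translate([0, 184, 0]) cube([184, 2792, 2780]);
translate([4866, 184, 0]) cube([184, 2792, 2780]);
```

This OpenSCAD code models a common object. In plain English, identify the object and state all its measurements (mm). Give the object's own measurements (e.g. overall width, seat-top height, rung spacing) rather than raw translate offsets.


The wall frame of a small rectangular building: four walls, each 2780 mm tall and 184 mm thick, enclosing a footprint 5050 mm (x) by 3160 mm (y) outside-to-outside, with no floor or roof. The front and back walls (the −y and +y sides) span the full width; the two side walls fit between them.


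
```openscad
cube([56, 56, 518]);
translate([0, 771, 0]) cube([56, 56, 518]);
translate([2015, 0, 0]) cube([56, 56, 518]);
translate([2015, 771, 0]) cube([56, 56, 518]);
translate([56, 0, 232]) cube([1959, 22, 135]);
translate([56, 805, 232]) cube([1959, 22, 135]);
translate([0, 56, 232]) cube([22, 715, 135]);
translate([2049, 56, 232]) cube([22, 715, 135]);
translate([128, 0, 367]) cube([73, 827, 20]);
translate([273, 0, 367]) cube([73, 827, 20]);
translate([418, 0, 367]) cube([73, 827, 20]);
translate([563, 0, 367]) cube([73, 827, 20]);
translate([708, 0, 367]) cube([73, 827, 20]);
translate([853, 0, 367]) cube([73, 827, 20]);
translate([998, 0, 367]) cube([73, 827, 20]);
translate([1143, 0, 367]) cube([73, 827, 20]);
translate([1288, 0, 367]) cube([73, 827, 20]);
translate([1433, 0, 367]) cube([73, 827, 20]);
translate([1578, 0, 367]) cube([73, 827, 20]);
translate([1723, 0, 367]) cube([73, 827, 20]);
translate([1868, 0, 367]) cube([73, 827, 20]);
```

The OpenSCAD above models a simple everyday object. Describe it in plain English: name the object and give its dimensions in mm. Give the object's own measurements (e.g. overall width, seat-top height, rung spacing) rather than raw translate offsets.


A bed frame 2071 mm long (x) by 827 mm wide (y). Four 56×56 mm corner posts, 518 mm tall, at the corners of the footprint. Four rails of 22 mm thickness and 135 mm height run between adjacent posts with their undersides at z = 232 mm, their outer faces flush with the outside of the frame (the two x-running rails run between the posts' inner faces; the two y-running rails run between the posts' inner faces). 13 slats, each 73 mm wide (x) and 20 mm thick, lie across the top of the two x-running rails, running the full 827 mm width of the frame in y; along x they sit between the end posts with a 72 mm gap after the −x posts and between neighbouring slats, leaving 74 mm before the +x posts.


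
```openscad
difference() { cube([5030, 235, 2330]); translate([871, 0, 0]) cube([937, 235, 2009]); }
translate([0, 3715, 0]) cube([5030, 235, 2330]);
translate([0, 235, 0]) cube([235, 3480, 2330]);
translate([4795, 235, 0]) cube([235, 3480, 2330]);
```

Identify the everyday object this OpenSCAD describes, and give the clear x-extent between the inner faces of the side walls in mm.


A single room. The interior width is 4560 mm.

Four walls enclosing a rectangle with a door in the front wall — a room. Outside width 5030 minus two 235 mm walls gives 4560 mm.


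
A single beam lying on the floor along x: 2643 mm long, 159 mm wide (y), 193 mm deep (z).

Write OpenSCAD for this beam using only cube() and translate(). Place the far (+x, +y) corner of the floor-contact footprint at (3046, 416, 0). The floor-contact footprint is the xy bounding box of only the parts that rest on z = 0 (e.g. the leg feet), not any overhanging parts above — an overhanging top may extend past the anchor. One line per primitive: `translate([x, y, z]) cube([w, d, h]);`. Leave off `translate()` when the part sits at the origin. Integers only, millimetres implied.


translate([403, 257, 0]) cube([2643, 159, 193]);


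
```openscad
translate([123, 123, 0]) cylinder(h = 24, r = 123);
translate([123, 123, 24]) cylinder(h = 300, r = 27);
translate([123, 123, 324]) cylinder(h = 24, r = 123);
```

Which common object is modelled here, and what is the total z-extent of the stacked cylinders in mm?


A spool. The overall height is 348 mm.

Three coaxial cylinders, large–small–large — a spool. Two 24 mm flanges and a 300 mm core give 24 + 300 + 24 = 348 mm.


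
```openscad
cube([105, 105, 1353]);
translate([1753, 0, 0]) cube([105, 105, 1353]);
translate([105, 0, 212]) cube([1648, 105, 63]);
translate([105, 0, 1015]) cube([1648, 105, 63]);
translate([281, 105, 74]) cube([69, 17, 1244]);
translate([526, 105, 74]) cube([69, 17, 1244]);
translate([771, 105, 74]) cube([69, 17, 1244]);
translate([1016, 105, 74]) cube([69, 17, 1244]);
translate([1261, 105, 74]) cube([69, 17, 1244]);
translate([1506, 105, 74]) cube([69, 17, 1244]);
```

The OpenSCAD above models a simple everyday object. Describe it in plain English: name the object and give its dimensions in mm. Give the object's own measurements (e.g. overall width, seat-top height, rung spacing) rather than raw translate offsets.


A fence section. Two 105×105 mm posts, 1353 mm tall, stand on the floor with a clear span of 1648 mm between their inner faces. Two horizontal rails of 105×63 mm section span the gap between the posts with their undersides at z = 212 mm and z = 1015 mm, flush with the posts' −y face. 6 pickets, each 69 mm wide, 17 mm thick and 1244 mm tall, are fixed to the +y face of the rails with their bottoms at z = 74 mm, spaced across the span with a 176 mm gap after the −x post and between neighbouring pickets, with 178 mm left before the +x post.


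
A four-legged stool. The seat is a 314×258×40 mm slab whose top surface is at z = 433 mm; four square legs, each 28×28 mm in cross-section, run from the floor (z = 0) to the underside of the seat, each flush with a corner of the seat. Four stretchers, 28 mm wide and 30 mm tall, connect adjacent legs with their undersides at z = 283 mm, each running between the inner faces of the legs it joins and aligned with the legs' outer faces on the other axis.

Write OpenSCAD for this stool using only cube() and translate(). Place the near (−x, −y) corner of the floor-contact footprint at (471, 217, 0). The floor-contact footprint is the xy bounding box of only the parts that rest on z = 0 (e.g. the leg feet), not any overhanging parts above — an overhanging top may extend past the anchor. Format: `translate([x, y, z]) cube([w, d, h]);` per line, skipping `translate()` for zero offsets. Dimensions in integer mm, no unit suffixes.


// leg_h = 433 - 40 = 393
// stretcher span = 314 - 2*28 = 258
translate([471, 217, 393]) cube([314, 258, 40]);
translate([471, 217, 0]) cube([28, 28, 393]);
translate([757, 217, 0]) cube([28, 28, 393]);
translate([471, 447, 0]) cube([28, 28, 393]);
translate([757, 447, 0]) cube([28, 28, 393]);
translate([499, 217, 283]) cube([258, 28, 30]);
translate([499, 447, 283]) cube([258, 28, 30]);
translate([471, 245, 283]) cube([28, 202, 30]);
translate([757, 245, 283]) cube([28, 202, 30]);


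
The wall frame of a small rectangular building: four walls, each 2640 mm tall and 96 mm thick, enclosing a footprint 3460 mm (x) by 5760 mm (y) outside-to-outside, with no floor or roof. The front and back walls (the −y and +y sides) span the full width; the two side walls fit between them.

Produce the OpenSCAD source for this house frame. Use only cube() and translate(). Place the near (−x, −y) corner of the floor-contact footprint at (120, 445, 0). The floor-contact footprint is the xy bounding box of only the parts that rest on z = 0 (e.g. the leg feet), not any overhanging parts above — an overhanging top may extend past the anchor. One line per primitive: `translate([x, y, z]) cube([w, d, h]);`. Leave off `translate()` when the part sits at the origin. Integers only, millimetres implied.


translate([120, 445, 0]) cube([3460, 96, 2640]);
translate([120, 6109, 0]) cube([3460, 96, 2640]);
translate([120, 541, 0]) cube([96, 5568, 2640]);
translate([3484, 541, 0]) cube([96, 5568, 2640]);


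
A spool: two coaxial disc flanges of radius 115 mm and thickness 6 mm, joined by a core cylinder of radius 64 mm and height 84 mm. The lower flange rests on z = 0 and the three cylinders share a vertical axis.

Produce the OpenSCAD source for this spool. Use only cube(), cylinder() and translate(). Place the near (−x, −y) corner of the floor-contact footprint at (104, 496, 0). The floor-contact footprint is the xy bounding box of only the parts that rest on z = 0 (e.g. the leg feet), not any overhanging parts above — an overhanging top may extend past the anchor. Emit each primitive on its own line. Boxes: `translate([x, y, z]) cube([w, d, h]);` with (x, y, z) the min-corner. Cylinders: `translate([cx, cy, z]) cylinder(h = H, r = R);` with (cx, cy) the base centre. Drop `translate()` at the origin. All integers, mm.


translate([219, 611, 0]) cylinder(h = 6, r = 115);
translate([219, 611, 6]) cylinder(h = 84, r = 64);
translate([219, 611, 90]) cylinder(h = 6, r = 115);


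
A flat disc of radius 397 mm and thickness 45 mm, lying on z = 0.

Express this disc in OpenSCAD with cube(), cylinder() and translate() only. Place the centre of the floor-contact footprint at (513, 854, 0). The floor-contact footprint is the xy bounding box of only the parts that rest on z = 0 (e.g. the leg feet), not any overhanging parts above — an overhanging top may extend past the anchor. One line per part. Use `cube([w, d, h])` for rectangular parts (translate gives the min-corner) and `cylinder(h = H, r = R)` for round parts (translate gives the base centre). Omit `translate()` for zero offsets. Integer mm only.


translate([513, 854, 0]) cylinder(h = 45, r = 397);


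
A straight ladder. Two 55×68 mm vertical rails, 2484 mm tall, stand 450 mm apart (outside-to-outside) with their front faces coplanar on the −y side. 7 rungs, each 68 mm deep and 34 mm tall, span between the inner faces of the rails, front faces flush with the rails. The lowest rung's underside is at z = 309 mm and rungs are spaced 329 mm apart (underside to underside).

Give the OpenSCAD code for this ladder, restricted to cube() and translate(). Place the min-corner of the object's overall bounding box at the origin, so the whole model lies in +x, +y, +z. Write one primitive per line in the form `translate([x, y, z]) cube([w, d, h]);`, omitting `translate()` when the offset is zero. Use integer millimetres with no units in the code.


cube([55, 68, 2484]);
translate([395, 0, 0]) cube([55, 68, 2484]);
translate([55, 0, 309]) cube([340, 68, 34]);
translate([55, 0, 638]) cube([340, 68, 34]);
translate([55, 0, 967]) cube([340, 68, 34]);
translate([55, 0, 1296]) cube([340, 68, 34]);
translate([55, 0, 1625]) cube([340, 68, 34]);
translate([55, 0, 1954]) cube([340, 68, 34]);
translate([55, 0, 2283]) cube([340, 68, 34]);


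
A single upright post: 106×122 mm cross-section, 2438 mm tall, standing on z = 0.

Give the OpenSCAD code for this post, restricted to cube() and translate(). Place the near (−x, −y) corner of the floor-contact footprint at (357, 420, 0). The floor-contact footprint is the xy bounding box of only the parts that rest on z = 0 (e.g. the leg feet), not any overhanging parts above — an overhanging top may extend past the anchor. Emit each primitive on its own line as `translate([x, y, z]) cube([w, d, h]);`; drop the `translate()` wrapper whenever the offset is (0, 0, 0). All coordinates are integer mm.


translate([357, 420, 0]) cube([106, 122, 2438]);


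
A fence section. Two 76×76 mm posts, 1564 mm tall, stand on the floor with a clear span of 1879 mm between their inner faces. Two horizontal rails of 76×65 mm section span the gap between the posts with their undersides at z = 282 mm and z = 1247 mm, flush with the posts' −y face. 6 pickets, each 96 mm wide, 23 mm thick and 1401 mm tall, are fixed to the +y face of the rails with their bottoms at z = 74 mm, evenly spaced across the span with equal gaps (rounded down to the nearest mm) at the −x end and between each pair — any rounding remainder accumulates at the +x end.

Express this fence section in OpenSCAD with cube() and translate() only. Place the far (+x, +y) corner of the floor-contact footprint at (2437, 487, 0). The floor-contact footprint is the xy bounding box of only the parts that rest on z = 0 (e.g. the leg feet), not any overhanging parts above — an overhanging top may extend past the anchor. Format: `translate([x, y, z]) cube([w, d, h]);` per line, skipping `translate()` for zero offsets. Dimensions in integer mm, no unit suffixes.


translate([406, 411, 0]) cube([76, 76, 1564]);
translate([2361, 411, 0]) cube([76, 76, 1564]);
translate([482, 411, 282]) cube([1879, 76, 65]);
translate([482, 411, 1247]) cube([1879, 76, 65]);
translate([668, 487, 74]) cube([96, 23, 1401]);
translate([950, 487, 74]) cube([96, 23, 1401]);
translate([1232, 487, 74]) cube([96, 23, 1401]);
translate([1514, 487, 74]) cube([96, 23, 1401]);
translate([1796, 487, 74]) cube([96, 23, 1401]);
translate([2078, 487, 74]) cube([96, 23, 1401]);


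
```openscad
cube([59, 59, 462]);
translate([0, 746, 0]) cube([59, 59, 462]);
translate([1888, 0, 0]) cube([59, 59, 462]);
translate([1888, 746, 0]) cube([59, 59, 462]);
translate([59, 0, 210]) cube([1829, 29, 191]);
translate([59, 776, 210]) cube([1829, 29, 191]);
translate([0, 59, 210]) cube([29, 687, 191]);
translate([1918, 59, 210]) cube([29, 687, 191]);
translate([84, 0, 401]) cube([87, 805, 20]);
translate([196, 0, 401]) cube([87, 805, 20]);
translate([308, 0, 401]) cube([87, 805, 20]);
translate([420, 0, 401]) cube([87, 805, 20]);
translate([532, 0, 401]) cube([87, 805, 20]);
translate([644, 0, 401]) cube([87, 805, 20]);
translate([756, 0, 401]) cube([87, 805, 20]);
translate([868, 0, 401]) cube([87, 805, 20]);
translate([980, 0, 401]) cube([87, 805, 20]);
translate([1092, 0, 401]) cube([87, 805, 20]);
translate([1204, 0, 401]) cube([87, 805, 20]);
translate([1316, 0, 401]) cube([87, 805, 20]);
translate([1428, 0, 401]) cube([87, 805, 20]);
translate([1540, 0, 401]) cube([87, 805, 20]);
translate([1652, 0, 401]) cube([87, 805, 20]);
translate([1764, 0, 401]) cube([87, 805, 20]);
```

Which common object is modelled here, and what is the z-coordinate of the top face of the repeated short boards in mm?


A bed frame. The slat-top height is 421 mm.

Four posts, four rails, and a row of slats — a bed frame. Slats sit on the rails at z = 210 + 191 = 401; with slat thickness 20, the top is 421 mm.


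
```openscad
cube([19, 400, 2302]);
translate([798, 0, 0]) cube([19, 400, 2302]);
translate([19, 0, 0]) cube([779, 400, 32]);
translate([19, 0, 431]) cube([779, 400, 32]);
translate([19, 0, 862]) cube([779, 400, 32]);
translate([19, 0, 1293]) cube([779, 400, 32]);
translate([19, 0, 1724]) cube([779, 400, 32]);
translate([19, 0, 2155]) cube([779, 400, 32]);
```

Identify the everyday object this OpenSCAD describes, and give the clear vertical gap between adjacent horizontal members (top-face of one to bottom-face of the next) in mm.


A bookshelf. The clear shelf gap is 399 mm.

Two tall side panels with 6 horizontal boards between them — a bookshelf. The first two shelf undersides are at z = 0 and z = 431; with shelf thickness 32, the clear gap is 431 − 0 − 32 = 399 mm.


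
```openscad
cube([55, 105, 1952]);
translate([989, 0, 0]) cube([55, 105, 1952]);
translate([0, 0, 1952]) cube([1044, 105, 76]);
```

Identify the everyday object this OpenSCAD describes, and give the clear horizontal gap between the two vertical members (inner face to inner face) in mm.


A door frame. The clear opening width is 934 mm.

Two 1952 mm tall posts with a header on top — a door frame. The left jamb is 55 mm wide at x = 0; the right jamb starts at x = 989. The clear opening is 989 − 55 = 934 mm.


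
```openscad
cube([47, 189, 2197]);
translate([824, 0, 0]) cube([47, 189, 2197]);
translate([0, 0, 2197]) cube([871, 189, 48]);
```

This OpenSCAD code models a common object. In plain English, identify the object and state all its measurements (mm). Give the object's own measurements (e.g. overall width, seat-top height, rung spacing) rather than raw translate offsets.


A door frame. The clear opening is 777 mm wide and 2197 mm high. Two 47 mm wide jambs, 189 mm deep, stand either side of the opening from the floor to the top of the opening. A 48 mm thick head sits across the top of both jambs, spanning the full outside width of the frame.


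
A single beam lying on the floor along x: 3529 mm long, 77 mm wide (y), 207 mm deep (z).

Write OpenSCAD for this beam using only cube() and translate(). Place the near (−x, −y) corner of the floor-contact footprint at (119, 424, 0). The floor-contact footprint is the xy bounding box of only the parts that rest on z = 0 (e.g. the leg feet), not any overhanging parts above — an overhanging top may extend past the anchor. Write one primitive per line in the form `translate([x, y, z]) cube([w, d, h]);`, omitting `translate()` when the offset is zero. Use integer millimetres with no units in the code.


translate([119, 424, 0]) cube([3529, 77, 207]);


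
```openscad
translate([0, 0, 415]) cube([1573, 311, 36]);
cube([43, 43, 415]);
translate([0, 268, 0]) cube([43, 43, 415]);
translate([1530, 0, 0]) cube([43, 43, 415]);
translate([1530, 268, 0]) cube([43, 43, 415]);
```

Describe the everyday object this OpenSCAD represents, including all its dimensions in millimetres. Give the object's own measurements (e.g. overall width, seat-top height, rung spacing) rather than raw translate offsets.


A long wooden bench with a 1573 mm (x) × 311 mm (y) seat, 36 mm thick, its top surface 451 mm above the floor. Four 43 mm square legs at the seat corners, flush with the edges, run from z = 0 to the seat underside.


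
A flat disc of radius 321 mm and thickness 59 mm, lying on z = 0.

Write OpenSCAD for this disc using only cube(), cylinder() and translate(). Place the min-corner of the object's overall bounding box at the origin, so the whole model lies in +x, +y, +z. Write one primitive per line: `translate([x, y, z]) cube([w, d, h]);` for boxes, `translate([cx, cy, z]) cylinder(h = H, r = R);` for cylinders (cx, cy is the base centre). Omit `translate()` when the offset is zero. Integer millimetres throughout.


translate([321, 321, 0]) cylinder(h = 59, r = 321);


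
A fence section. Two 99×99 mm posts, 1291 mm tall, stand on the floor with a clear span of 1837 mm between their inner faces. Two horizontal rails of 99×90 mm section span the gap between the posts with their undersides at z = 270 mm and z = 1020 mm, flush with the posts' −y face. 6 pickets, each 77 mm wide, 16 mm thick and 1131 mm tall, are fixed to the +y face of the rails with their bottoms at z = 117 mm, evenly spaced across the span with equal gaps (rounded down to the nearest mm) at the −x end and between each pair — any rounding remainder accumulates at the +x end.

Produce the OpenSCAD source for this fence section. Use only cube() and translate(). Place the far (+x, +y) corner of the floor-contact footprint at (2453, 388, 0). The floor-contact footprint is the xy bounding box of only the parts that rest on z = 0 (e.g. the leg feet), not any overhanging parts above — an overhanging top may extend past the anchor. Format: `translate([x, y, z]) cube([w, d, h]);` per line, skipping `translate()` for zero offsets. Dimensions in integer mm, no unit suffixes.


translate([418, 289, 0]) cube([99, 99, 1291]);
translate([2354, 289, 0]) cube([99, 99, 1291]);
translate([517, 289, 270]) cube([1837, 99, 90]);
translate([517, 289, 1020]) cube([1837, 99, 90]);
translate([713, 388, 117]) cube([77, 16, 1131]);
translate([986, 388, 117]) cube([77, 16, 1131]);
translate([1259, 388, 117]) cube([77, 16, 1131]);
translate([1532, 388, 117]) cube([77, 16, 1131]);
translate([1805, 388, 117]) cube([77, 16, 1131]);
translate([2078, 388, 117]) cube([77, 16, 1131]);


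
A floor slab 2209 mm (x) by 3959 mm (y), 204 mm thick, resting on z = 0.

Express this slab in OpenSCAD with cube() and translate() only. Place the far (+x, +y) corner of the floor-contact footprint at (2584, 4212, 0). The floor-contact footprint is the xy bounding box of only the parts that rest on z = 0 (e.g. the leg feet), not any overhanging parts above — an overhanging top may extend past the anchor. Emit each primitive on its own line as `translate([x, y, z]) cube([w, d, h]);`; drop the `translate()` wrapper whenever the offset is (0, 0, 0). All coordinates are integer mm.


translate([375, 253, 0]) cube([2209, 3959, 204]);


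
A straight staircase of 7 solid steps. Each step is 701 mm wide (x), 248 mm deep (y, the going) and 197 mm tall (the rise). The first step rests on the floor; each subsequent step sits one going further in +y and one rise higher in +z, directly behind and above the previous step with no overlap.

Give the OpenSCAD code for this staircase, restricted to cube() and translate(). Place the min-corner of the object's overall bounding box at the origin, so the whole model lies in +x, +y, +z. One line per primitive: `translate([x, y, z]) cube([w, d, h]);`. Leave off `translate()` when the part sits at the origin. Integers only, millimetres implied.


cube([701, 248, 197]);
translate([0, 248, 197]) cube([701, 248, 197]);
translate([0, 496, 394]) cube([701, 248, 197]);
translate([0, 744, 591]) cube([701, 248, 197]);
translate([0, 992, 788]) cube([701, 248, 197]);
translate([0, 1240, 985]) cube([701, 248, 197]);
translate([0, 1488, 1182]) cube([701, 248, 197]);


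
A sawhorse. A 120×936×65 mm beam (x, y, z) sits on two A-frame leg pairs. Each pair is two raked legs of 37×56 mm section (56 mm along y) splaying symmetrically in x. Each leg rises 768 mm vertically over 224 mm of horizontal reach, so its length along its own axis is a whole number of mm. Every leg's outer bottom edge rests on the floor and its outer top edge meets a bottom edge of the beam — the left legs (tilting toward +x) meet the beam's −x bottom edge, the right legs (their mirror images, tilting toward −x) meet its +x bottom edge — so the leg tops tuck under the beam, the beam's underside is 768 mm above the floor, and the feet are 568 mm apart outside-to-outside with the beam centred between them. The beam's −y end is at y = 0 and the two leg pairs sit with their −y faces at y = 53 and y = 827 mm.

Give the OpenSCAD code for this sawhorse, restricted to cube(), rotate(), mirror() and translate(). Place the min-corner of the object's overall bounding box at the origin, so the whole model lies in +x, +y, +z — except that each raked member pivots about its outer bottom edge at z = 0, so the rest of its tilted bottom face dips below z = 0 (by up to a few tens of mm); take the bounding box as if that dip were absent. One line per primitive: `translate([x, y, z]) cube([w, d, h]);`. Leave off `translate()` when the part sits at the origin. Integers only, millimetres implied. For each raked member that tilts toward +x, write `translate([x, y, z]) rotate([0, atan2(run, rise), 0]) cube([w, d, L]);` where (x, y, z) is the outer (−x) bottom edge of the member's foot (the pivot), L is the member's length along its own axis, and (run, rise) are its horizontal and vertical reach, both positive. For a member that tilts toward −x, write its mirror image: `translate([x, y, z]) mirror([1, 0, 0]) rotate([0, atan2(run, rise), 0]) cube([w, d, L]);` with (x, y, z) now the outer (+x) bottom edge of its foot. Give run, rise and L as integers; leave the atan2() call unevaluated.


translate([224, 0, 768]) cube([120, 936, 65]);
translate([0, 53, 0]) rotate([0, atan2(224, 768), 0]) cube([37, 56, 800]);
translate([568, 53, 0]) mirror([1, 0, 0]) rotate([0, atan2(224, 768), 0]) cube([37, 56, 800]);
translate([0, 827, 0]) rotate([0, atan2(224, 768), 0]) cube([37, 56, 800]);
translate([568, 827, 0]) mirror([1, 0, 0]) rotate([0, atan2(224, 768), 0]) cube([37, 56, 800]);
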